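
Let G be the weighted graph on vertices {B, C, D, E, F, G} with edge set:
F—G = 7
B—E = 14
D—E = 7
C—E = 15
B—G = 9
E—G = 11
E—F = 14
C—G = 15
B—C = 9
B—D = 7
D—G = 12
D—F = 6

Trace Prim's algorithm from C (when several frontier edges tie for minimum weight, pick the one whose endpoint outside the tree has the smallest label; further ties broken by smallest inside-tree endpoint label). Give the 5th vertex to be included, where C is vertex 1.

E

Grow the tree from C using Prim:
Step 1: cheapest edge leaving the tree is B—C (9); add B.
Step 2: cheapest edge leaving the tree is B—D (7); add D.
Step 3: cheapest edge leaving the tree is D—F (6); add F.
Step 4: cheapest edge leaving the tree is D—E (7); add E.
Step 5: cheapest edge leaving the tree is F—G (7); add G.
Vertex order: C, B, D, F, E, G. The 5th vertex is E.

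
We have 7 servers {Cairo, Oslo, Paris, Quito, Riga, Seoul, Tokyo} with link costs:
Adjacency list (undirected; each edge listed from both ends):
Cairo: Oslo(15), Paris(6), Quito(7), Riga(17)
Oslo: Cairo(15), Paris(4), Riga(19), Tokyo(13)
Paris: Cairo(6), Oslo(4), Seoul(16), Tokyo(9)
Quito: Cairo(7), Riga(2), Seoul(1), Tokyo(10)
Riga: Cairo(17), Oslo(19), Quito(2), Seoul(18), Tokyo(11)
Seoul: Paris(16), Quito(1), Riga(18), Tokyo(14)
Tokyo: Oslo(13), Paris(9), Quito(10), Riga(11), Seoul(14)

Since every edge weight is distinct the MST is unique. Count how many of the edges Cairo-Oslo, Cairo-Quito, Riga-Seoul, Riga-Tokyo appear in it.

Sort edges by weight, then run Kruskal:
Quito-Seoul (1): add. Components now {Paris} {Riga} {Cairo} {Quito,Seoul} {Tokyo} {Oslo}
Quito-Riga (2): add. Components now {Paris} {Quito,Riga,Seoul} {Cairo} {Tokyo} {Oslo}
Oslo-Paris (4): add. Components now {Oslo,Paris} {Quito,Riga,Seoul} {Cairo} {Tokyo}
Cairo-Paris (6): add. Components now {Cairo,Oslo,Paris} {Quito,Riga,Seoul} {Tokyo}
Cairo-Quito (7): add. Components now {Cairo,Oslo,Paris,Quito,Riga,Seoul} {Tokyo}
Paris-Tokyo (9): add. Components now {Cairo,Oslo,Paris,Quito,Riga,Seoul,Tokyo}
MST edge set: {Quito-Seoul, Quito-Riga, Oslo-Paris, Cairo-Paris, Cairo-Quito, Paris-Tokyo}.
Of the listed edges, {Cairo-Quito} are in the MST → 1.

1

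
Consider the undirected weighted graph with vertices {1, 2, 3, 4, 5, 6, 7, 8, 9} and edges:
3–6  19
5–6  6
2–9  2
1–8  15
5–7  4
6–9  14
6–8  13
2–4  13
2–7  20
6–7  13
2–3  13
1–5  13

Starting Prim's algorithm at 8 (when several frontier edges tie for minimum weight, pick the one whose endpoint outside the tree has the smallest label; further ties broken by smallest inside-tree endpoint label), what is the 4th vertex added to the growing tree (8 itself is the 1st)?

Prim's algorithm from 8:
Step 1: cheapest edge leaving the tree is 6–8 (13); add 6.
Step 2: cheapest edge leaving the tree is 5–6 (6); add 5.
Step 3: cheapest edge leaving the tree is 5–7 (4); add 7.
Step 4: cheapest edge leaving the tree is 1–5 (13); add 1.
Step 5: cheapest edge leaving the tree is 6–9 (14); add 9.
Step 6: cheapest edge leaving the tree is 2–9 (2); add 2.
Step 7: cheapest edge leaving the tree is 2–3 (13); add 3.
Step 8: cheapest edge leaving the tree is 2–4 (13); add 4.
Vertex order: 8, 6, 5, 7, 1, 9, 2, 3, 4. The 4th vertex is 7.

7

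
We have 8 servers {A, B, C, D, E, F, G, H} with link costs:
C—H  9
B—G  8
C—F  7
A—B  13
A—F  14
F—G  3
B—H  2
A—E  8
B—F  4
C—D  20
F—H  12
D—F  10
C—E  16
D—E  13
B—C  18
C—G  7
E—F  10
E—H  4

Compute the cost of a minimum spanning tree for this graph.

38

Kruskal: consider edges lightest-first.
B—H (2): add — endpoints in different components.
F—G (3): add — endpoints in different components.
B—F (4): add — endpoints in different components.
E—H (4): add — endpoints in different components.
C—F (7): add — endpoints in different components.
C—G (7): skip — C and G already connected.
A—E (8): add — endpoints in different components.
B—G (8): skip — B and G already connected.
C—H (9): skip — C and H already connected.
D—F (10): add — endpoints in different components.
MST edges: B—H, F—G, B—F, E—H, C—F, A—E, D—F; total weight 2+3+4+4+7+8+10 = 38.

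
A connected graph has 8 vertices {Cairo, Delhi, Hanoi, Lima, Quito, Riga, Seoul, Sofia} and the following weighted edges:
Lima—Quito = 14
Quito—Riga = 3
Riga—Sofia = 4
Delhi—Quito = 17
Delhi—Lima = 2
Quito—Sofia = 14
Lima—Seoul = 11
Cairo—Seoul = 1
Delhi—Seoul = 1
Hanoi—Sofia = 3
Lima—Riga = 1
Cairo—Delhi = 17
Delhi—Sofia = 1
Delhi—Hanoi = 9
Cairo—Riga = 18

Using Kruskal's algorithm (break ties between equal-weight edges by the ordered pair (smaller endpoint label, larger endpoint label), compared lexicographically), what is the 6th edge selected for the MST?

Kruskal's algorithm — process edges by increasing weight (ties by edge label):
Cairo—Seoul (1): add — endpoints in different components.
Delhi—Seoul (1): add — endpoints in different components.
Delhi—Sofia (1): add — endpoints in different components.
Lima—Riga (1): add — endpoints in different components.
Delhi—Lima (2): add — endpoints in different components.
Hanoi—Sofia (3): add — endpoints in different components.
Quito—Riga (3): add — endpoints in different components.
The 6th edge added is Hanoi—Sofia.

Hanoi-Sofia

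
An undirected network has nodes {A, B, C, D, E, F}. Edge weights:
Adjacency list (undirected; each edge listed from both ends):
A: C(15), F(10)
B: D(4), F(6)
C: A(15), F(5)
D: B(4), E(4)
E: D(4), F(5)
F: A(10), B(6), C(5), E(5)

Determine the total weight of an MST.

28

Kruskal: consider edges lightest-first.
B—D (4): add — endpoints in different components.
D—E (4): add — endpoints in different components.
C—F (5): add — endpoints in different components.
E—F (5): add — endpoints in different components.
B—F (6): skip — B and F already connected.
A—F (10): add — endpoints in different components.
MST edges: B—D, D—E, C—F, E—F, A—F; total weight 4+4+5+5+10 = 28.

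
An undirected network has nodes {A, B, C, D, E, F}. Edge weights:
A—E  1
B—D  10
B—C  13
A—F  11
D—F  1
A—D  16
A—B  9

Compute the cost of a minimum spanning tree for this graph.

Prim, starting at C.
Step 1: frontier [B—C 13] → take B—C (13); add B.
Step 2: frontier [A—B 9, B—D 10] → take A—B (9); add A.
Step 3: frontier [A—E 1, A—F 11, A—D 16, B—D 10] → take A—E (1); add E.
Step 4: frontier [A—F 11, A—D 16, B—D 10] → take B—D (10); add D.
Step 5: frontier [A—F 11, D—F 1] → take D—F (1); add F.
MST edges: B—C, A—B, A—E, B—D, D—F; total weight 13+9+1+10+1 = 34.

34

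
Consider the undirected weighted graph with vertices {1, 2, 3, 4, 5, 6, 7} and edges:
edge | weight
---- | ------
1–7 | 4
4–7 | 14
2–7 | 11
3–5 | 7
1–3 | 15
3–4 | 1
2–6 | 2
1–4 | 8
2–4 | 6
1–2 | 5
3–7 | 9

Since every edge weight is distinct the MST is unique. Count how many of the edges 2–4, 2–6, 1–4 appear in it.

Kruskal: consider edges lightest-first.
3–4 (1): add — endpoints in different components.
2–6 (2): add — endpoints in different components.
1–7 (4): add — endpoints in different components.
1–2 (5): add — endpoints in different components.
2–4 (6): add — endpoints in different components.
3–5 (7): add — endpoints in different components.
MST edge set: {3–4, 2–6, 1–7, 1–2, 2–4, 3–5}.
Of the listed edges, {2–4, 2–6} are in the MST → 2.

2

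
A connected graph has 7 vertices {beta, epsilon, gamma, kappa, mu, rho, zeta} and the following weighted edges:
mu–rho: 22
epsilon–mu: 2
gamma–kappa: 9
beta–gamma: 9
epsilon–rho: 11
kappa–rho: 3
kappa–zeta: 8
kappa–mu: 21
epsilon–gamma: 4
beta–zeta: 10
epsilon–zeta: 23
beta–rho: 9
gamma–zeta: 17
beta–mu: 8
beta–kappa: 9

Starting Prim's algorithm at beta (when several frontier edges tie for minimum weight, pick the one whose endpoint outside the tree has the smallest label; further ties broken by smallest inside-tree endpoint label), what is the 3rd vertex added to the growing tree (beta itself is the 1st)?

Grow the tree from beta using Prim:
Step 1: cheapest edge leaving the tree is beta–mu (8); add mu.
Step 2: cheapest edge leaving the tree is epsilon–mu (2); add epsilon.
Step 3: cheapest edge leaving the tree is epsilon–gamma (4); add gamma.
Step 4: cheapest edge leaving the tree is beta–kappa (9); add kappa.
Step 5: cheapest edge leaving the tree is kappa–rho (3); add rho.
Step 6: cheapest edge leaving the tree is kappa–zeta (8); add zeta.
Vertex order: beta, mu, epsilon, gamma, kappa, rho, zeta. The 3rd vertex is epsilon.

epsilon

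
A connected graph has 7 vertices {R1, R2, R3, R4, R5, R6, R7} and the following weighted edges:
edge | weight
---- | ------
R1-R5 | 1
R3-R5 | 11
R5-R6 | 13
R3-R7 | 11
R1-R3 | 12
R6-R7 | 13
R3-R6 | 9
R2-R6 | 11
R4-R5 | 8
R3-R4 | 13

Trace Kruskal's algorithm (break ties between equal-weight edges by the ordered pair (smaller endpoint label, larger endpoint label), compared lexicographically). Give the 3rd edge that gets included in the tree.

R3-R6

Sort edges by weight, then run Kruskal:
R1-R5 (1): add. Components now {R7} {R3} {R2} {R1,R5} {R6} {R4}
R4-R5 (8): add. Components now {R7} {R3} {R2} {R1,R4,R5} {R6}
R3-R6 (9): add. Components now {R7} {R3,R6} {R2} {R1,R4,R5}
R2-R6 (11): add. Components now {R7} {R2,R3,R6} {R1,R4,R5}
R3-R5 (11): add. Components now {R7} {R1,R2,R3,R4,R5,R6}
R3-R7 (11): add. Components now {R1,R2,R3,R4,R5,R6,R7}
The 3rd edge added is R3-R6.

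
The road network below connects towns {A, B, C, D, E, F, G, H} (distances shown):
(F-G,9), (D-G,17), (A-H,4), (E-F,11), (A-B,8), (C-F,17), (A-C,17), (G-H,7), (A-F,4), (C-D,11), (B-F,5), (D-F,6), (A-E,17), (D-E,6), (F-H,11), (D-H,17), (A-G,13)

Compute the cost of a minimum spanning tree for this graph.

Sort edges by weight, then run Kruskal:
A-F (4): add — endpoints in different components.
A-H (4): add — endpoints in different components.
B-F (5): add — endpoints in different components.
D-E (6): add — endpoints in different components.
D-F (6): add — endpoints in different components.
G-H (7): add — endpoints in different components.
A-B (8): skip — A and B already connected.
F-G (9): skip — F and G already connected.
C-D (11): add — endpoints in different components.
MST edges: A-F, A-H, B-F, D-E, D-F, G-H, C-D; total weight 4+4+5+6+6+7+11 = 43.

43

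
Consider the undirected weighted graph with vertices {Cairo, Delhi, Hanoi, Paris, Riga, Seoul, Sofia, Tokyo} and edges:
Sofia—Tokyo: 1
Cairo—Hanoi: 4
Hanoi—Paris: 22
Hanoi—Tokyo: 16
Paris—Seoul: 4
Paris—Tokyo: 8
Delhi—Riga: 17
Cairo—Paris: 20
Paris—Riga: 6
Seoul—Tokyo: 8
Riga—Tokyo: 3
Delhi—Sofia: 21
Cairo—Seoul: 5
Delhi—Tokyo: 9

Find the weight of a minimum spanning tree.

32

Prim's algorithm from Seoul:
Step 1: cheapest edge leaving the tree is Paris—Seoul (4); add Paris.
Step 2: cheapest edge leaving the tree is Cairo—Seoul (5); add Cairo.
Step 3: cheapest edge leaving the tree is Cairo—Hanoi (4); add Hanoi.
Step 4: cheapest edge leaving the tree is Paris—Riga (6); add Riga.
Step 5: cheapest edge leaving the tree is Riga—Tokyo (3); add Tokyo.
Step 6: cheapest edge leaving the tree is Sofia—Tokyo (1); add Sofia.
Step 7: cheapest edge leaving the tree is Delhi—Tokyo (9); add Delhi.
MST edges: Paris—Seoul, Cairo—Seoul, Cairo—Hanoi, Paris—Riga, Riga—Tokyo, Sofia—Tokyo, Delhi—Tokyo; total weight 4+5+4+6+3+1+9 = 32.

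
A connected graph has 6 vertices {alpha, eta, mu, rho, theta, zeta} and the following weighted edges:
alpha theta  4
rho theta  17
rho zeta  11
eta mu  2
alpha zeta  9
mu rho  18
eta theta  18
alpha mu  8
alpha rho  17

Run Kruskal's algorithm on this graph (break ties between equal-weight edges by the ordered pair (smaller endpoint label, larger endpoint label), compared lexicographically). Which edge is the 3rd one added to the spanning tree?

alpha-mu

Sort edges by weight, then run Kruskal:
eta mu (2): add — endpoints in different components.
alpha theta (4): add — endpoints in different components.
alpha mu (8): add — endpoints in different components.
alpha zeta (9): add — endpoints in different components.
rho zeta (11): add — endpoints in different components.
The 3rd edge added is alpha mu.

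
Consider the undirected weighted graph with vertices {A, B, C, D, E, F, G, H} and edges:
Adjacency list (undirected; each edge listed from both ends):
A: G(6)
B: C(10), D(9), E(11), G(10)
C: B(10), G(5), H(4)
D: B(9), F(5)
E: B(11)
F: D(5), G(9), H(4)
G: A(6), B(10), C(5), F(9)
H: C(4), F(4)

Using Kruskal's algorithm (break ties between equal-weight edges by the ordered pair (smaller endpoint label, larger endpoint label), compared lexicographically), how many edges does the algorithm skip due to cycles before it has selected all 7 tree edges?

3

Sort edges by weight, then run Kruskal:
C H (4): add — endpoints in different components.
F H (4): add — endpoints in different components.
C G (5): add — endpoints in different components.
D F (5): add — endpoints in different components.
A G (6): add — endpoints in different components.
B D (9): add — endpoints in different components.
F G (9): skip — F and G already connected.
B C (10): skip — B and C already connected.
B G (10): skip — B and G already connected.
B E (11): add — endpoints in different components.
Edges rejected before the tree was complete: 3.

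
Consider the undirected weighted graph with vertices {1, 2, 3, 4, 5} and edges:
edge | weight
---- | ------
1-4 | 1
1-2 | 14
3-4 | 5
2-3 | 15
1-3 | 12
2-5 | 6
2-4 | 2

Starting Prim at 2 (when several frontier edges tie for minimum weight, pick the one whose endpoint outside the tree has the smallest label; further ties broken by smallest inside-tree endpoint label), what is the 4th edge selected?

2-5

Grow the tree from 2 using Prim:
Step 1: frontier [2-4 2, 2-5 6, 1-2 14, 2-3 15] → take 2-4 (2); add 4.
Step 2: frontier [2-5 6, 1-2 14, 2-3 15, 1-4 1, 3-4 5] → take 1-4 (1); add 1.
Step 3: frontier [1-3 12, 2-5 6, 2-3 15, 3-4 5] → take 3-4 (5); add 3.
Step 4: frontier [2-5 6] → take 2-5 (6); add 5.
The 4th edge added is 2-5.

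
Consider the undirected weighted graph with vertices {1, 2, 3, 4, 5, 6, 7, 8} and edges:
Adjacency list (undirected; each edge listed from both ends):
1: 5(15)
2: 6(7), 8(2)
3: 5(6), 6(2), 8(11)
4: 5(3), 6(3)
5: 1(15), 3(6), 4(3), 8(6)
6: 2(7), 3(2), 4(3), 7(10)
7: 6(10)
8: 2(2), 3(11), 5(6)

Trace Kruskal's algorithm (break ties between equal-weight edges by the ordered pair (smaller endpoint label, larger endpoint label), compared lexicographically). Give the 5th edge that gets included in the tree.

5-8

Sort edges by weight, then run Kruskal:
2-8 (2): add — endpoints in different components.
3-6 (2): add — endpoints in different components.
4-5 (3): add — endpoints in different components.
4-6 (3): add — endpoints in different components.
3-5 (6): skip — 3 and 5 already connected.
5-8 (6): add — endpoints in different components.
2-6 (7): skip — 2 and 6 already connected.
6-7 (10): add — endpoints in different components.
3-8 (11): skip — 3 and 8 already connected.
1-5 (15): add — endpoints in different components.
The 5th edge added is 5-8.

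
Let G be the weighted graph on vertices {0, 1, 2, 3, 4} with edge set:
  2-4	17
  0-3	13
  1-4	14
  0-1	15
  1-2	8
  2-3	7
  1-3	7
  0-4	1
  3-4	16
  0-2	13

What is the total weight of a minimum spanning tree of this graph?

28

Sort edges by weight, then run Kruskal:
0-4 (1): add. Components now {0,4} {1} {2} {3}
1-3 (7): add. Components now {0,4} {1,3} {2}
2-3 (7): add. Components now {0,4} {1,2,3}
1-2 (8): skip — 1 and 2 already connected.
0-2 (13): add. Components now {0,1,2,3,4}
MST edges: 0-4, 1-3, 2-3, 0-2; total weight 1+7+7+13 = 28.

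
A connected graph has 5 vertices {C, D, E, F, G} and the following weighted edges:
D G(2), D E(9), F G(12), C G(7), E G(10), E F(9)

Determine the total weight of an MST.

27

Kruskal: consider edges lightest-first.
D G (2): add. Components now {C} {D,G} {E} {F}
C G (7): add. Components now {C,D,G} {E} {F}
D E (9): add. Components now {C,D,E,G} {F}
E F (9): add. Components now {C,D,E,F,G}
MST edges: D G, C G, D E, E F; total weight 2+7+9+9 = 27.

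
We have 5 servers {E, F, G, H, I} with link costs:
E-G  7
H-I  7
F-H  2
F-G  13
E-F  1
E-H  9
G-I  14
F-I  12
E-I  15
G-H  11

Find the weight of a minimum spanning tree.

Prim's algorithm from H:
Step 1: cheapest edge leaving the tree is F-H (2); add F.
Step 2: cheapest edge leaving the tree is E-F (1); add E.
Step 3: cheapest edge leaving the tree is E-G (7); add G.
Step 4: cheapest edge leaving the tree is H-I (7); add I.
MST edges: F-H, E-F, E-G, H-I; total weight 2+1+7+7 = 17.

17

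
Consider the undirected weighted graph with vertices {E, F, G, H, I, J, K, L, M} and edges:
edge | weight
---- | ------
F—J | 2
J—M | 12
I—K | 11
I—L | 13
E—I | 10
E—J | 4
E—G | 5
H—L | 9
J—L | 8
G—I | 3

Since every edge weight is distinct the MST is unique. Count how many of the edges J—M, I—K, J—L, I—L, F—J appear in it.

4

Sort edges by weight, then run Kruskal:
F—J (2): add — endpoints in different components.
G—I (3): add — endpoints in different components.
E—J (4): add — endpoints in different components.
E—G (5): add — endpoints in different components.
J—L (8): add — endpoints in different components.
H—L (9): add — endpoints in different components.
E—I (10): skip — E and I already connected.
I—K (11): add — endpoints in different components.
J—M (12): add — endpoints in different components.
MST edge set: {F—J, G—I, E—J, E—G, J—L, H—L, I—K, J—M}.
Of the listed edges, {J—M, I—K, J—L, F—J} are in the MST → 4.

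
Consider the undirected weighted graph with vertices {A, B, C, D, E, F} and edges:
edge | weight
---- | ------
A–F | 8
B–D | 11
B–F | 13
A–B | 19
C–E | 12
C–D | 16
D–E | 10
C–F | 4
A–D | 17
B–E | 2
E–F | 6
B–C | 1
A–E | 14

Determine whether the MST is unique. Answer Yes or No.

Kruskal: consider edges lightest-first.
B–C (1): add. Components now {A} {B,C} {D} {E} {F}
B–E (2): add. Components now {A} {B,C,E} {D} {F}
C–F (4): add. Components now {A} {B,C,E,F} {D}
E–F (6): skip — E and F already connected.
A–F (8): add. Components now {A,B,C,E,F} {D}
D–E (10): add. Components now {A,B,C,D,E,F}
Every non-tree edge has weight strictly greater than the heaviest edge on the tree path between its endpoints, so the MST is unique.

Yes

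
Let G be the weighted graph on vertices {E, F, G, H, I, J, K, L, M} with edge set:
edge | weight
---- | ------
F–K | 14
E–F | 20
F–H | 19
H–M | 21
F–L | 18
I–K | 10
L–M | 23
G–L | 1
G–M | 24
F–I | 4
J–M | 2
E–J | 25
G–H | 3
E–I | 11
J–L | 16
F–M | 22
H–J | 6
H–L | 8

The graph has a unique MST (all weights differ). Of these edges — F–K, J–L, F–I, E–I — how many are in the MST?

2

Kruskal's algorithm — process edges by increasing weight (ties by edge label):
G–L (1): add — endpoints in different components.
J–M (2): add — endpoints in different components.
G–H (3): add — endpoints in different components.
F–I (4): add — endpoints in different components.
H–J (6): add — endpoints in different components.
H–L (8): skip — H and L already connected.
I–K (10): add — endpoints in different components.
E–I (11): add — endpoints in different components.
F–K (14): skip — F and K already connected.
J–L (16): skip — J and L already connected.
F–L (18): add — endpoints in different components.
MST edge set: {G–L, J–M, G–H, F–I, H–J, I–K, E–I, F–L}.
Of the listed edges, {F–I, E–I} are in the MST → 2.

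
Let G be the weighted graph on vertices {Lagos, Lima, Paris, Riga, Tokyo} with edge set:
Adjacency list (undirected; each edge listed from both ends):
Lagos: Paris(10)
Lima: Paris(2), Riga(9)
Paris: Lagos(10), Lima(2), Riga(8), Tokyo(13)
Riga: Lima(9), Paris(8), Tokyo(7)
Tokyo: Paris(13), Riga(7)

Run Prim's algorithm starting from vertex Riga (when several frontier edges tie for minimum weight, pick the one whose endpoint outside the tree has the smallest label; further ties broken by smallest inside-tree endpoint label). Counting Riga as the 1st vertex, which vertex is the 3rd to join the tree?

Paris

Grow the tree from Riga using Prim:
Step 1: frontier [Riga Tokyo 7, Paris Riga 8, Lima Riga 9] → take Riga Tokyo (7); add Tokyo.
Step 2: frontier [Paris Riga 8, Lima Riga 9, Paris Tokyo 13] → take Paris Riga (8); add Paris.
Step 3: frontier [Lima Paris 2, Lagos Paris 10, Lima Riga 9] → take Lima Paris (2); add Lima.
Step 4: frontier [Lagos Paris 10] → take Lagos Paris (10); add Lagos.
Vertex order: Riga, Tokyo, Paris, Lima, Lagos. The 3rd vertex is Paris.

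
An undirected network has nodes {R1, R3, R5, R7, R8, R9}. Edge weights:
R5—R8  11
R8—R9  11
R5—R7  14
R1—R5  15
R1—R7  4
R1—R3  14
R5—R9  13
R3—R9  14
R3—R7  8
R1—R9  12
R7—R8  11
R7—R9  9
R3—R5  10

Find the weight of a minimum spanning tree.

Kruskal: consider edges lightest-first.
R1—R7 (4): add. Components now {R1,R7} {R3} {R8} {R5} {R9}
R3—R7 (8): add. Components now {R1,R3,R7} {R8} {R5} {R9}
R7—R9 (9): add. Components now {R1,R3,R7,R9} {R8} {R5}
R3—R5 (10): add. Components now {R1,R3,R5,R7,R9} {R8}
R5—R8 (11): add. Components now {R1,R3,R5,R7,R8,R9}
MST edges: R1—R7, R3—R7, R7—R9, R3—R5, R5—R8; total weight 4+8+9+10+11 = 42.

42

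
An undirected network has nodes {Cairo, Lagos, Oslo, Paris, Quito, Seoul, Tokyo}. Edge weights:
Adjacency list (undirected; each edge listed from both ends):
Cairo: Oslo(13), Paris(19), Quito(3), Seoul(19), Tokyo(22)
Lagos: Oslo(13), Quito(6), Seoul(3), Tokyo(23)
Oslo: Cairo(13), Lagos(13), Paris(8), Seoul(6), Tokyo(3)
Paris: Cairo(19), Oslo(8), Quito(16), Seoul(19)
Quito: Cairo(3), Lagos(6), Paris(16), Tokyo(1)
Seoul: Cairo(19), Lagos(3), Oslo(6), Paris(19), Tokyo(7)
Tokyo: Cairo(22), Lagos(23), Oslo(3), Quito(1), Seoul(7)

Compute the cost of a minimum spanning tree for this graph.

Prim, starting at Lagos.
Step 1: cheapest edge leaving the tree is Lagos-Seoul (3); add Seoul.
Step 2: cheapest edge leaving the tree is Oslo-Seoul (6); add Oslo.
Step 3: cheapest edge leaving the tree is Oslo-Tokyo (3); add Tokyo.
Step 4: cheapest edge leaving the tree is Quito-Tokyo (1); add Quito.
Step 5: cheapest edge leaving the tree is Cairo-Quito (3); add Cairo.
Step 6: cheapest edge leaving the tree is Oslo-Paris (8); add Paris.
MST edges: Lagos-Seoul, Oslo-Seoul, Oslo-Tokyo, Quito-Tokyo, Cairo-Quito, Oslo-Paris; total weight 3+6+3+1+3+8 = 24.

24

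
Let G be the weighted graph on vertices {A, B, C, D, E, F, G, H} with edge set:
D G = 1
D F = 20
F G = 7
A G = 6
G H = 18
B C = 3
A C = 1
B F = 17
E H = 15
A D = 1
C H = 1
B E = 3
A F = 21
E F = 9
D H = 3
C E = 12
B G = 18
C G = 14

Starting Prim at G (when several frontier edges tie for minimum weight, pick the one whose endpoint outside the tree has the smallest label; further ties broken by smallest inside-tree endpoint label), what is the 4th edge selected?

C-H

Prim, starting at G.
Step 1: cheapest edge leaving the tree is D G (1); add D.
Step 2: cheapest edge leaving the tree is A D (1); add A.
Step 3: cheapest edge leaving the tree is A C (1); add C.
Step 4: cheapest edge leaving the tree is C H (1); add H.
Step 5: cheapest edge leaving the tree is B C (3); add B.
Step 6: cheapest edge leaving the tree is B E (3); add E.
Step 7: cheapest edge leaving the tree is F G (7); add F.
The 4th edge added is C H.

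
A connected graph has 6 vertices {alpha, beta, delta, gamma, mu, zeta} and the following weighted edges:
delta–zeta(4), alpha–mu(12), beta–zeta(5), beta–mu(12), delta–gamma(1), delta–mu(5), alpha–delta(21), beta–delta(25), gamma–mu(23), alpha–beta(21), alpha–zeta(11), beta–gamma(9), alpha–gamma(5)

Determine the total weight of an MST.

Sort edges by weight, then run Kruskal:
delta–gamma (1): add. Components now {mu} {delta,gamma} {beta} {alpha} {zeta}
delta–zeta (4): add. Components now {mu} {delta,gamma,zeta} {beta} {alpha}
alpha–gamma (5): add. Components now {mu} {alpha,delta,gamma,zeta} {beta}
beta–zeta (5): add. Components now {mu} {alpha,beta,delta,gamma,zeta}
delta–mu (5): add. Components now {alpha,beta,delta,gamma,mu,zeta}
MST edges: delta–gamma, delta–zeta, alpha–gamma, beta–zeta, delta–mu; total weight 1+4+5+5+5 = 20.

20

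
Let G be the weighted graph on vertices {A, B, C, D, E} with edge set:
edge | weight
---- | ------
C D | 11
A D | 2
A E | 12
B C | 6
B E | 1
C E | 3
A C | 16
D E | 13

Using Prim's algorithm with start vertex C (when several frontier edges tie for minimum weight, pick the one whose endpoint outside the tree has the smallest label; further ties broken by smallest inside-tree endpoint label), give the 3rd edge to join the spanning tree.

C-D

Grow the tree from C using Prim:
Step 1: frontier [C E 3, B C 6, C D 11, A C 16] → take C E (3); add E.
Step 2: frontier [B C 6, C D 11, A C 16, B E 1, A E 12, D E 13] → take B E (1); add B.
Step 3: frontier [C D 11, A C 16, A E 12, D E 13] → take C D (11); add D.
Step 4: frontier [A C 16, A D 2, A E 12] → take A D (2); add A.
The 3rd edge added is C D.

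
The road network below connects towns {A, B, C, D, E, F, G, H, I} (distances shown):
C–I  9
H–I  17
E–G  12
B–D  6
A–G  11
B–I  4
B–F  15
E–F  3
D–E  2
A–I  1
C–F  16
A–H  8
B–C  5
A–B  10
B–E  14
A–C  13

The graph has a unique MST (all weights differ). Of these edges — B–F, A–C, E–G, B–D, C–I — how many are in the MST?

1

Kruskal's algorithm — process edges by increasing weight (ties by edge label):
A–I (1): add — endpoints in different components.
D–E (2): add — endpoints in different components.
E–F (3): add — endpoints in different components.
B–I (4): add — endpoints in different components.
B–C (5): add — endpoints in different components.
B–D (6): add — endpoints in different components.
A–H (8): add — endpoints in different components.
C–I (9): skip — C and I already connected.
A–B (10): skip — A and B already connected.
A–G (11): add — endpoints in different components.
MST edge set: {A–I, D–E, E–F, B–I, B–C, B–D, A–H, A–G}.
Of the listed edges, {B–D} are in the MST → 1.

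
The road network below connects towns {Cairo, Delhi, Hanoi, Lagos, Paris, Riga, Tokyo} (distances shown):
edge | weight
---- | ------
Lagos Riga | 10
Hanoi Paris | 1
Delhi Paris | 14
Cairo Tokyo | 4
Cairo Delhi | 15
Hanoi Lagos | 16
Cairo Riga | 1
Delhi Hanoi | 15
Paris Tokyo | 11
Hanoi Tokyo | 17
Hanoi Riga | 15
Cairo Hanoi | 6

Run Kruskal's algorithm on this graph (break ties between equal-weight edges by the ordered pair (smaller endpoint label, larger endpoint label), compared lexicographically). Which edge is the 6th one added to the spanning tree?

Sort edges by weight, then run Kruskal:
Cairo Riga (1): add. Components now {Tokyo} {Delhi} {Hanoi} {Paris} {Cairo,Riga} {Lagos}
Hanoi Paris (1): add. Components now {Tokyo} {Delhi} {Hanoi,Paris} {Cairo,Riga} {Lagos}
Cairo Tokyo (4): add. Components now {Cairo,Riga,Tokyo} {Delhi} {Hanoi,Paris} {Lagos}
Cairo Hanoi (6): add. Components now {Cairo,Hanoi,Paris,Riga,Tokyo} {Delhi} {Lagos}
Lagos Riga (10): add. Components now {Cairo,Hanoi,Lagos,Paris,Riga,Tokyo} {Delhi}
Paris Tokyo (11): skip — Tokyo and Paris already connected.
Delhi Paris (14): add. Components now {Cairo,Delhi,Hanoi,Lagos,Paris,Riga,Tokyo}
The 6th edge added is Delhi Paris.

Delhi-Paris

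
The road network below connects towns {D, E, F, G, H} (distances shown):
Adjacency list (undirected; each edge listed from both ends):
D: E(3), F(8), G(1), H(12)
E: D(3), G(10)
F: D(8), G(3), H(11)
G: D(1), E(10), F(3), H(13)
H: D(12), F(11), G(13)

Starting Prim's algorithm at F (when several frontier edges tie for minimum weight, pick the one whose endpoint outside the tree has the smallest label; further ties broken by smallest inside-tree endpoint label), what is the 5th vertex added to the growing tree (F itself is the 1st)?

Prim, starting at F.
Step 1: cheapest edge leaving the tree is F G (3); add G.
Step 2: cheapest edge leaving the tree is D G (1); add D.
Step 3: cheapest edge leaving the tree is D E (3); add E.
Step 4: cheapest edge leaving the tree is F H (11); add H.
Vertex order: F, G, D, E, H. The 5th vertex is H.

H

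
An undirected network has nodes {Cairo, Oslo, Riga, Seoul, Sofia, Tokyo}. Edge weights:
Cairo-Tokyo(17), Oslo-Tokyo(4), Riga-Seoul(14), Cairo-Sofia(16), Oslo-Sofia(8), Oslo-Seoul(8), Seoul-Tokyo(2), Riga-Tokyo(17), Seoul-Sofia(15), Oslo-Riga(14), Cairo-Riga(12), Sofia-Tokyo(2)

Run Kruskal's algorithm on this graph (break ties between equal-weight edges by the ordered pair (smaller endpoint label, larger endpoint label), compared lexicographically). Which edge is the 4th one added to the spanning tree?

Cairo-Riga

Kruskal: consider edges lightest-first.
Seoul-Tokyo (2): add. Components now {Oslo} {Cairo} {Seoul,Tokyo} {Riga} {Sofia}
Sofia-Tokyo (2): add. Components now {Oslo} {Cairo} {Seoul,Sofia,Tokyo} {Riga}
Oslo-Tokyo (4): add. Components now {Oslo,Seoul,Sofia,Tokyo} {Cairo} {Riga}
Oslo-Seoul (8): skip — Oslo and Seoul already connected.
Oslo-Sofia (8): skip — Oslo and Sofia already connected.
Cairo-Riga (12): add. Components now {Oslo,Seoul,Sofia,Tokyo} {Cairo,Riga}
Oslo-Riga (14): add. Components now {Cairo,Oslo,Riga,Seoul,Sofia,Tokyo}
The 4th edge added is Cairo-Riga.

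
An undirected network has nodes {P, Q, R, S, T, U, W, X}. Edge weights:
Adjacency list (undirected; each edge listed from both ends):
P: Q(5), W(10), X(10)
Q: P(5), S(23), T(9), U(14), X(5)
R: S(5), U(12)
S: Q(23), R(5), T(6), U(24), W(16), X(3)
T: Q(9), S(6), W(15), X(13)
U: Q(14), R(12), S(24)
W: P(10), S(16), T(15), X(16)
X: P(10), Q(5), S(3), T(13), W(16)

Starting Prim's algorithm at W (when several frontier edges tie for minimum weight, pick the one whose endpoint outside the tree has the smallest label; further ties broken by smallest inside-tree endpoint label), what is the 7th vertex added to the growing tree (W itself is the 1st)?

Grow the tree from W using Prim:
Step 1: cheapest edge leaving the tree is P—W (10); add P.
Step 2: cheapest edge leaving the tree is P—Q (5); add Q.
Step 3: cheapest edge leaving the tree is Q—X (5); add X.
Step 4: cheapest edge leaving the tree is S—X (3); add S.
Step 5: cheapest edge leaving the tree is R—S (5); add R.
Step 6: cheapest edge leaving the tree is S—T (6); add T.
Step 7: cheapest edge leaving the tree is R—U (12); add U.
Vertex order: W, P, Q, X, S, R, T, U. The 7th vertex is T.

T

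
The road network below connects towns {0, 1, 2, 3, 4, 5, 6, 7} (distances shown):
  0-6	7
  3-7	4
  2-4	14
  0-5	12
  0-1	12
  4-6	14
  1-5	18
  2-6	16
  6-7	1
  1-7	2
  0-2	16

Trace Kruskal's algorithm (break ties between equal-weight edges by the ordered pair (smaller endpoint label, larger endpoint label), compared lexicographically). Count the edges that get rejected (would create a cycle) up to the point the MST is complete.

Sort edges by weight, then run Kruskal:
6-7 (1): add — endpoints in different components.
1-7 (2): add — endpoints in different components.
3-7 (4): add — endpoints in different components.
0-6 (7): add — endpoints in different components.
0-1 (12): skip — 0 and 1 already connected.
0-5 (12): add — endpoints in different components.
2-4 (14): add — endpoints in different components.
4-6 (14): add — endpoints in different components.
Edges rejected before the tree was complete: 1.

1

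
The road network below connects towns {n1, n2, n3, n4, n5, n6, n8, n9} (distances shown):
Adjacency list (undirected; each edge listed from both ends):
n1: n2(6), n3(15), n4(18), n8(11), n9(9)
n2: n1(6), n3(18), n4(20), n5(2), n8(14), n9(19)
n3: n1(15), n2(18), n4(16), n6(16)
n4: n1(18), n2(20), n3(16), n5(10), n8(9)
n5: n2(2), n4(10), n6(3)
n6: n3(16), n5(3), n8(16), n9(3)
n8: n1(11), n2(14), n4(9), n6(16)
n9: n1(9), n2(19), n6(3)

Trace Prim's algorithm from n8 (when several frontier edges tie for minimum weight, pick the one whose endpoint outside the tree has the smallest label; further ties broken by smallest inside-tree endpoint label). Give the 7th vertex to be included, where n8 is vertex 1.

n1

Grow the tree from n8 using Prim:
Step 1: cheapest edge leaving the tree is n4—n8 (9); add n4.
Step 2: cheapest edge leaving the tree is n4—n5 (10); add n5.
Step 3: cheapest edge leaving the tree is n2—n5 (2); add n2.
Step 4: cheapest edge leaving the tree is n5—n6 (3); add n6.
Step 5: cheapest edge leaving the tree is n6—n9 (3); add n9.
Step 6: cheapest edge leaving the tree is n1—n2 (6); add n1.
Step 7: cheapest edge leaving the tree is n1—n3 (15); add n3.
Vertex order: n8, n4, n5, n2, n6, n9, n1, n3. The 7th vertex is n1.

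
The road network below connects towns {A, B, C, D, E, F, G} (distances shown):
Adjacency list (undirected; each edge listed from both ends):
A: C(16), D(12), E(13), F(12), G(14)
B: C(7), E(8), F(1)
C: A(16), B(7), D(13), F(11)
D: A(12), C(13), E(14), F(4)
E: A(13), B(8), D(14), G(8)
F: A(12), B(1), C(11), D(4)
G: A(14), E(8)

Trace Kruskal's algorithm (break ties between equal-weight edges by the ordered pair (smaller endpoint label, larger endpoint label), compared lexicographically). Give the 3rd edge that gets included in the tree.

Sort edges by weight, then run Kruskal:
B–F (1): add — endpoints in different components.
D–F (4): add — endpoints in different components.
B–C (7): add — endpoints in different components.
B–E (8): add — endpoints in different components.
E–G (8): add — endpoints in different components.
C–F (11): skip — C and F already connected.
A–D (12): add — endpoints in different components.
The 3rd edge added is B–C.

B-C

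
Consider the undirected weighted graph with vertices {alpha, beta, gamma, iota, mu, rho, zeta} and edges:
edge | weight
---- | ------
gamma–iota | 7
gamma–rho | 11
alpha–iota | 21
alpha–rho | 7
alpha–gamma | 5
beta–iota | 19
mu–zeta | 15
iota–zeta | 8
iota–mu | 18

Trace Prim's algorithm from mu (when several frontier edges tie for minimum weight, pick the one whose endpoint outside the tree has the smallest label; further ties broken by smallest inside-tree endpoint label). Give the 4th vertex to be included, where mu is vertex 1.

Grow the tree from mu using Prim:
Step 1: frontier [mu–zeta 15, iota–mu 18] → take mu–zeta (15); add zeta.
Step 2: frontier [iota–mu 18, iota–zeta 8] → take iota–zeta (8); add iota.
Step 3: frontier [gamma–iota 7, beta–iota 19, alpha–iota 21] → take gamma–iota (7); add gamma.
Step 4: frontier [alpha–gamma 5, gamma–rho 11, beta–iota 19, alpha–iota 21] → take alpha–gamma (5); add alpha.
Step 5: frontier [alpha–rho 7, gamma–rho 11, beta–iota 19] → take alpha–rho (7); add rho.
Step 6: frontier [beta–iota 19] → take beta–iota (19); add beta.
Vertex order: mu, zeta, iota, gamma, alpha, rho, beta. The 4th vertex is gamma.

gamma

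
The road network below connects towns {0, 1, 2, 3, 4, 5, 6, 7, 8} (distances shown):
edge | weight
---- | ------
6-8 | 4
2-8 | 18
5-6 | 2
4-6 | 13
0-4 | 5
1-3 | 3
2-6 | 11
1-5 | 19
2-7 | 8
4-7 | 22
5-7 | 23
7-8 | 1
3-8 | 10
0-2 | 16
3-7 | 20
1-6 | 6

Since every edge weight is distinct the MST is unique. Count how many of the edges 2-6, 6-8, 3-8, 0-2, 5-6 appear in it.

2

Kruskal's algorithm — process edges by increasing weight (ties by edge label):
7-8 (1): add — endpoints in different components.
5-6 (2): add — endpoints in different components.
1-3 (3): add — endpoints in different components.
6-8 (4): add — endpoints in different components.
0-4 (5): add — endpoints in different components.
1-6 (6): add — endpoints in different components.
2-7 (8): add — endpoints in different components.
3-8 (10): skip — 3 and 8 already connected.
2-6 (11): skip — 2 and 6 already connected.
4-6 (13): add — endpoints in different components.
MST edge set: {7-8, 5-6, 1-3, 6-8, 0-4, 1-6, 2-7, 4-6}.
Of the listed edges, {6-8, 5-6} are in the MST → 2.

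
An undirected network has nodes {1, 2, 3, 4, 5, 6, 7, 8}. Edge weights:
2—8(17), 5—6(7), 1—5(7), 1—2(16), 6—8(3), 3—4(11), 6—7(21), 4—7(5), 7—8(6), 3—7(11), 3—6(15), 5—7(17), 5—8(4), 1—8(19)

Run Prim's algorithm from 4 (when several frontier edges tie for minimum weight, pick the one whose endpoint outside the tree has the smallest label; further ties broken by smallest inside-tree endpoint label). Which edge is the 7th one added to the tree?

1-2

Prim, starting at 4.
Step 1: cheapest edge leaving the tree is 4—7 (5); add 7.
Step 2: cheapest edge leaving the tree is 7—8 (6); add 8.
Step 3: cheapest edge leaving the tree is 6—8 (3); add 6.
Step 4: cheapest edge leaving the tree is 5—8 (4); add 5.
Step 5: cheapest edge leaving the tree is 1—5 (7); add 1.
Step 6: cheapest edge leaving the tree is 3—4 (11); add 3.
Step 7: cheapest edge leaving the tree is 1—2 (16); add 2.
The 7th edge added is 1—2.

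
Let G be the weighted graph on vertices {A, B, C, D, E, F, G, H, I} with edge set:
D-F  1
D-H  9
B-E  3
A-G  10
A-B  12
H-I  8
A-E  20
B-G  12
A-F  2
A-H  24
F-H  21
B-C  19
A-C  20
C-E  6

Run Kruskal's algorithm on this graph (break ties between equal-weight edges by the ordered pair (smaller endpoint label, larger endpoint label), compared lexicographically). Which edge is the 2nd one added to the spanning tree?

Kruskal: consider edges lightest-first.
D-F (1): add — endpoints in different components.
A-F (2): add — endpoints in different components.
B-E (3): add — endpoints in different components.
C-E (6): add — endpoints in different components.
H-I (8): add — endpoints in different components.
D-H (9): add — endpoints in different components.
A-G (10): add — endpoints in different components.
A-B (12): add — endpoints in different components.
The 2nd edge added is A-F.

A-F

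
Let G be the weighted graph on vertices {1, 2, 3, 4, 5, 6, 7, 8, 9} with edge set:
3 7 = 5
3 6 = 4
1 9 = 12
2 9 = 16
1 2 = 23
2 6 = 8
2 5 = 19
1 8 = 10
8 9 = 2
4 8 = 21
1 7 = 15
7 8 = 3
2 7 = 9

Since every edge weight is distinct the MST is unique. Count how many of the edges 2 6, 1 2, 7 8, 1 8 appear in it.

3

Kruskal: consider edges lightest-first.
8 9 (2): add — endpoints in different components.
7 8 (3): add — endpoints in different components.
3 6 (4): add — endpoints in different components.
3 7 (5): add — endpoints in different components.
2 6 (8): add — endpoints in different components.
2 7 (9): skip — 2 and 7 already connected.
1 8 (10): add — endpoints in different components.
1 9 (12): skip — 1 and 9 already connected.
1 7 (15): skip — 1 and 7 already connected.
2 9 (16): skip — 2 and 9 already connected.
2 5 (19): add — endpoints in different components.
4 8 (21): add — endpoints in different components.
MST edge set: {8 9, 7 8, 3 6, 3 7, 2 6, 1 8, 2 5, 4 8}.
Of the listed edges, {2 6, 7 8, 1 8} are in the MST → 3.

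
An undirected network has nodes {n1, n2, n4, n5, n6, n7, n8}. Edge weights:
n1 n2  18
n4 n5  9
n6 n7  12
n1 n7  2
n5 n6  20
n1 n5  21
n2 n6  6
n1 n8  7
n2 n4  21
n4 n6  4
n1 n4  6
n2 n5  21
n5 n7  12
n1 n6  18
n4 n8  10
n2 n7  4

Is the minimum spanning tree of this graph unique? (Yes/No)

Kruskal's algorithm — process edges by increasing weight (ties by edge label):
n1 n7 (2): add. Components now {n1,n7} {n2} {n5} {n8} {n6} {n4}
n2 n7 (4): add. Components now {n1,n2,n7} {n5} {n8} {n6} {n4}
n4 n6 (4): add. Components now {n1,n2,n7} {n5} {n8} {n4,n6}
n1 n4 (6): add. Components now {n1,n2,n4,n6,n7} {n5} {n8}
n2 n6 (6): skip — n2 and n6 already connected.
n1 n8 (7): add. Components now {n1,n2,n4,n6,n7,n8} {n5}
n4 n5 (9): add. Components now {n1,n2,n4,n5,n6,n7,n8}
Non-tree edge n2 n6 has weight 6, equal to the heaviest edge on its tree cycle — swapping gives another MST of the same weight. Not unique.

No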